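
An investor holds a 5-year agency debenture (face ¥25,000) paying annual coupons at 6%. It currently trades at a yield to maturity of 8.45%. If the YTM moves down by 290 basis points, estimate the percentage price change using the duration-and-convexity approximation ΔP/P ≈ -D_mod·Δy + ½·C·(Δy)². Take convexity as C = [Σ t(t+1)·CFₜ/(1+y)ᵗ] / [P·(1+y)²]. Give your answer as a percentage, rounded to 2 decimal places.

With y = 0.0845:
  t   CF        PV=CF/(1+0.0845)^t    t·PV        t(t+1)·PV
  1     1,500.00     1,383.1259     1,383.1259       2,766.2517
  2     1,500.00     1,275.3581     2,550.7162       7,652.1486
  3     1,500.00     1,175.9872     3,527.9616      14,111.8462
  4     1,500.00     1,084.3589     4,337.4355      21,687.1773
  5    26,500.00    17,664.3675    88,321.8376     529,931.0259
  Σ                 22,583.1975   100,121.0767     576,148.4498
P = 22,583.1975; D_Mac = 4.43343 yrs; D_mod = 4.08800 yrs; C = 21.69151.
Duration effect: -4.08800 × (-0.029) = +0.118552
Convexity effect: 0.5 × 21.69151 × (-0.029)² = +0.0091213
ΔP/P ≈ +0.118552 + 0.0091213 = +0.127673 = +12.7673%.

+12.77%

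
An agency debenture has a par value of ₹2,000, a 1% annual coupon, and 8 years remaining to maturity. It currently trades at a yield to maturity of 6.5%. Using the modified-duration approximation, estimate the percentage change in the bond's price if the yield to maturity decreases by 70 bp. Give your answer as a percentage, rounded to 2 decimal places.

+5.03%

Periodic yield y = 0.065. Modified duration first:
  t   CF        PV=CF/(1+0.065)^t    t·PV
  1        20.00        18.7793        18.7793
  2        20.00        17.6332        35.2664
  3        20.00        16.5570        49.6709
  4        20.00        15.5465        62.1858
  5        20.00        14.5976        72.9881
  6        20.00        13.7067        82.2401
  7        20.00        12.8701        90.0909
  8     2,020.00     1,220.5470     9,764.3760
  Σ                  1,330.2374    10,175.5975
P = 1,330.2374; D_Mac = 7.64946 yrs; D_mod = 7.64946/(1+0.065) = 7.18259 yrs.
ΔP/P ≈ -D_mod · Δy = -7.18259 × (-0.007) = +0.050278 = +5.0278%.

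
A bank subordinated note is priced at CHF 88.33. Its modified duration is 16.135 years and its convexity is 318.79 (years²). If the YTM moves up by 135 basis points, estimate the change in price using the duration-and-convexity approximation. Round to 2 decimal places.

-CHF 16.67

Duration effect: -D_mod·Δy = -16.135 × (+0.0135) = -0.2178225
Convexity effect: ½·C·(Δy)² = 0.5 × 318.79 × (0.0135)² = +0.02904973875
ΔP/P ≈ -0.2178225 + 0.02904973875 = -0.18877276125
ΔP ≈ 88.33 × (-0.18877276125) = -16.6742980012125.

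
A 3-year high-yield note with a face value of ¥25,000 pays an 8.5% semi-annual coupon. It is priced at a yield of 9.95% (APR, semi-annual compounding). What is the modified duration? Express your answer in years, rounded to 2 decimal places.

2.58 years

Periodic yield y = 0.04975. First find Macaulay duration:
  t   CF        PV=CF/(1+0.04975)^t    t·PV
  1     1,062.50     1,012.1457     1,012.1457
  2     1,062.50       964.1779     1,928.3558
  3     1,062.50       918.4834     2,755.4501
  4     1,062.50       874.9544     3,499.8175
  5     1,062.50       833.4883     4,167.4416
  6    26,062.50    19,476.0451   116,856.2708
  Σ                 24,079.2948   130,219.4816
P = 24,079.2948; Macaulay duration = 130,219.4816 / 24,079.2948 = 5.40794 half-year periods = 2.70397 years.
Modified duration = D_Mac / (1 + y) = 2.70397 / 1.04975 = 2.57582 years.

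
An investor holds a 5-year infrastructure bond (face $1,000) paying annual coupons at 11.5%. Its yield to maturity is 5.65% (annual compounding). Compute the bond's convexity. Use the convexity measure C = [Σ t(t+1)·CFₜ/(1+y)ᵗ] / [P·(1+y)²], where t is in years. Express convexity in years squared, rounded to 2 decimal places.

With y = 0.0565:
  t   CF        PV=CF/(1+0.0565)^t    t·PV        t(t+1)·PV
  1       115.00       108.8500       108.8500         217.7000
  2       115.00       103.0288       206.0577         618.1731
  3       115.00        97.5190       292.5571       1,170.2283
  4       115.00        92.3039       369.2154       1,846.0771
  5     1,115.00       847.0857     4,235.4286      25,412.5716
  Σ                  1,248.7874     5,212.1087      29,264.7500
P = 1,248.7874.
Convexity = Σ t(t+1)·PV / [P·(1+y)²] = 29,264.7500 / (1,248.7874 × 1.116192) = 20.99507.

21.00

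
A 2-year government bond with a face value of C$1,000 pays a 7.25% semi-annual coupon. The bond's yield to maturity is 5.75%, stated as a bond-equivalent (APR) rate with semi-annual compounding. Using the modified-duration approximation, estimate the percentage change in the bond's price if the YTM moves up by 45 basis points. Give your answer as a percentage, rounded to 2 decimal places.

-0.83%

Periodic yield y = 0.02875. Modified duration first:
  t   CF        PV=CF/(1+0.02875)^t    t·PV
  1        36.25        35.2369        35.2369
  2        36.25        34.2522        68.5044
  3        36.25        33.2950        99.8849
  4     1,036.25       925.1777     3,700.7108
  Σ                  1,027.9618     3,904.3369
P = 1,027.9618; D_Mac = 3.79813 half-year periods = 1.89907 yrs; D_mod = 1.89907/(1+0.02875) = 1.84599 yrs.
ΔP/P ≈ -D_mod · Δy = -1.84599 × (+0.0045) = -0.008307 = -0.8307%.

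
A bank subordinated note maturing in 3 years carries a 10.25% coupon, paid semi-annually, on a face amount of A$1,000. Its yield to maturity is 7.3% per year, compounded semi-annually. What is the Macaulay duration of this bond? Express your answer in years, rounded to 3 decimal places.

2.672 years

Periodic yield y = 0.0365. Discount each cash flow and weight by its period:
  t   CF        PV=CF/(1+0.0365)^t    t·PV
  1        51.25        49.4452        49.4452
  2        51.25        47.7041        95.4081
  3        51.25        46.0242       138.0725
  4        51.25        44.4034       177.6138
  5        51.25        42.8398       214.1990
  6     1,051.25       847.7937     5,086.7620
  Σ                  1,078.2104     5,761.5006
Price P = Σ PV = 1,078.2104.
Macaulay duration = Σ(t·PV) / P = 5,761.5006 / 1,078.2104 = 5.34358 half-year periods.
In years: 5.34358 / 2 = 2.67179 years.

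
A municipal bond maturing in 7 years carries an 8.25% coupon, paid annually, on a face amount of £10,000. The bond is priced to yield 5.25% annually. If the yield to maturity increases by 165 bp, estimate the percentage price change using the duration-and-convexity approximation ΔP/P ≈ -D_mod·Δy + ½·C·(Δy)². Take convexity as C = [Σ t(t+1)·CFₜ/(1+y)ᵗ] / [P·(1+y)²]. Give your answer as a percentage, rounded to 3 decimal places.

With y = 0.0525:
  t   CF        PV=CF/(1+0.0525)^t    t·PV        t(t+1)·PV
  1       825.00       783.8480       783.8480       1,567.6960
  2       825.00       744.7487     1,489.4974       4,468.4921
  3       825.00       707.5997     2,122.7991       8,491.1963
  4       825.00       672.3037     2,689.2150      13,446.0749
  5       825.00       638.7684     3,193.8420      19,163.0521
  6       825.00       606.9058     3,641.4351      25,490.0456
  7    10,825.00     7,566.1191    52,962.8337     423,702.6697
  Σ                 11,720.2934    66,883.4702     496,329.2266
P = 11,720.2934; D_Mac = 5.70664 yrs; D_mod = 5.42198 yrs; C = 38.22849.
Duration effect: -5.42198 × (+0.0165) = -0.089463
Convexity effect: 0.5 × 38.22849 × (0.0165)² = +0.0052039
ΔP/P ≈ -0.089463 + 0.0052039 = -0.084259 = -8.4259%.

-8.426%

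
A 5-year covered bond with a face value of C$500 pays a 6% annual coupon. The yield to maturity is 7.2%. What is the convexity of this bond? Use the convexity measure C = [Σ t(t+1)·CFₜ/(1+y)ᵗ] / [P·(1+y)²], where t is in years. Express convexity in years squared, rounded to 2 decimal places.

With y = 0.072:
  t   CF        PV=CF/(1+0.072)^t    t·PV        t(t+1)·PV
  1        30.00        27.9851        27.9851          55.9701
  2        30.00        26.1055        52.2110         156.6329
  3        30.00        24.3521        73.0564         292.2255
  4        30.00        22.7165        90.8661         454.3307
  5       530.00       374.3708     1,871.8539      11,231.1234
  Σ                    475.5300     2,115.9725      12,190.2826
P = 475.5300.
Convexity = Σ t(t+1)·PV / [P·(1+y)²] = 12,190.2826 / (475.5300 × 1.149184) = 22.30726.

22.31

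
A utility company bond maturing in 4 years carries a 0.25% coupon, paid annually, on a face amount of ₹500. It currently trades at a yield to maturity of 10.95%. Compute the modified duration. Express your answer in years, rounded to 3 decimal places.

3.588 years

Periodic yield y = 0.1095. First find Macaulay duration:
  t   CF        PV=CF/(1+0.1095)^t    t·PV
  1         1.25         1.1266         1.1266
  2         1.25         1.0154         2.0309
  3         1.25         0.9152         2.7457
  4       501.25       330.7845     1,323.1380
  Σ                    333.8418     1,329.0412
P = 333.8418; Macaulay duration = 1,329.0412 / 333.8418 = 3.98105 years.
Modified duration = D_Mac / (1 + y) = 3.98105 / 1.1095 = 3.58815 years.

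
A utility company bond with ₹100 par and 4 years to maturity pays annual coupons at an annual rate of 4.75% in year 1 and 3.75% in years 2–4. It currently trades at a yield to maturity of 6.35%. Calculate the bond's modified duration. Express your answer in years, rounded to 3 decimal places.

Periodic yield y = 0.0635. First find Macaulay duration:
  t   CF        PV=CF/(1+0.0635)^t    t·PV
  1         4.75         4.4664         4.4664
  2         3.75         3.3156         6.6311
  3         3.75         3.1176         9.3528
  4       103.75        81.1032       324.4129
  Σ                     92.0028       344.8632
P = 92.0028; Macaulay duration = 344.8632 / 92.0028 = 3.74840 years.
Modified duration = D_Mac / (1 + y) = 3.74840 / 1.0635 = 3.52459 years.

3.525 years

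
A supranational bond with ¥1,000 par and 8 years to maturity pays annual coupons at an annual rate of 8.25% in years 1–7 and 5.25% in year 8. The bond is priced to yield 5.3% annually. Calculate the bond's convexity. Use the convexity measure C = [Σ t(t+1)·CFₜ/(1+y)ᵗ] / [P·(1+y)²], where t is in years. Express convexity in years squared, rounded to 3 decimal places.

With y = 0.053:
  t   CF        PV=CF/(1+0.053)^t    t·PV        t(t+1)·PV
  1        82.50        78.3476        78.3476         156.6952
  2        82.50        74.4042       148.8083         446.4249
  3        82.50        70.6592       211.9777         847.9106
  4        82.50        67.1028       268.4111       1,342.0554
  5        82.50        63.7253       318.6266       1,911.7599
  6        82.50        60.5179       363.1073       2,541.7511
  7        82.50        57.4719       402.3031       3,218.4249
  8     1,052.50       696.2980     5,570.3838      50,133.4545
  Σ                  1,168.5268     7,361.9655      60,598.4765
P = 1,168.5268.
Convexity = Σ t(t+1)·PV / [P·(1+y)²] = 60,598.4765 / (1,168.5268 × 1.108809) = 46.76988.

46.770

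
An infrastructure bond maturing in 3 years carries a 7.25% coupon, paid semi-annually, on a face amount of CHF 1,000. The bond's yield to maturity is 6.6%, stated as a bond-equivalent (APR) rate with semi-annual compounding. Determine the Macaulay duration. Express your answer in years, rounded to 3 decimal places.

Periodic yield y = 0.033. Discount each cash flow and weight by its period:
  t   CF        PV=CF/(1+0.033)^t    t·PV
  1        36.25        35.0920        35.0920
  2        36.25        33.9709        67.9418
  3        36.25        32.8857        98.6571
  4        36.25        31.8351       127.3405
  5        36.25        30.8181       154.0907
  6     1,036.25       852.8303     5,116.9817
  Σ                  1,017.4321     5,600.1039
Price P = Σ PV = 1,017.4321.
Macaulay duration = Σ(t·PV) / P = 5,600.1039 / 1,017.4321 = 5.50415 half-year periods.
In years: 5.50415 / 2 = 2.75208 years.

2.752 years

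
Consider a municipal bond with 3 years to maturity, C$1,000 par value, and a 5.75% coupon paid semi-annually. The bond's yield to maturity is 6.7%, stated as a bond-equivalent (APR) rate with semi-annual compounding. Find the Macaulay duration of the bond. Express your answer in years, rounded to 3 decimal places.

Periodic yield y = 0.0335. Discount each cash flow and weight by its period:
  t   CF        PV=CF/(1+0.0335)^t    t·PV
  1        28.75        27.8181        27.8181
  2        28.75        26.9164        53.8328
  3        28.75        26.0439        78.1318
  4        28.75        25.1997       100.7989
  5        28.75        24.3829       121.9145
  6     1,028.75       844.2031     5,065.2188
  Σ                    974.5642     5,447.7149
Price P = Σ PV = 974.5642.
Macaulay duration = Σ(t·PV) / P = 5,447.7149 / 974.5642 = 5.58990 half-year periods.
In years: 5.58990 / 2 = 2.79495 years.

2.795 years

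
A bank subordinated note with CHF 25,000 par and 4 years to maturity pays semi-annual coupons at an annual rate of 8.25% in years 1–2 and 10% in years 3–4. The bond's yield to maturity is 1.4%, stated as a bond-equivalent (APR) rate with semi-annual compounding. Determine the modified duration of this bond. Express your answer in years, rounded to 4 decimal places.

3.5205 years

Periodic yield y = 0.007. First find Macaulay duration:
  t   CF        PV=CF/(1+0.007)^t    t·PV
  1     1,031.25     1,024.0814     1,024.0814
  2     1,031.25     1,016.9627     2,033.9254
  3     1,031.25     1,009.8934     3,029.6803
  4     1,031.25     1,002.8733     4,011.4933
  5     1,250.00     1,207.1540     6,035.7698
  6     1,250.00     1,198.7626     7,192.5757
  7     1,250.00     1,190.4296     8,333.0072
  8    26,250.00    24,825.2450   198,601.9600
  Σ                 32,475.4021   230,262.4931
P = 32,475.4021; Macaulay duration = 230,262.4931 / 32,475.4021 = 7.09037 half-year periods = 3.54518 years.
Modified duration = D_Mac / (1 + y) = 3.54518 / 1.007 = 3.52054 years.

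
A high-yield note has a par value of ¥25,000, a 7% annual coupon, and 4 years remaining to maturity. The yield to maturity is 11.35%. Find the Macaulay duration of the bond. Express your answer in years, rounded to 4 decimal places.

Periodic yield y = 0.1135. Discount each cash flow and weight by its year:
  t   CF        PV=CF/(1+0.1135)^t    t·PV
  1     1,750.00     1,571.6210     1,571.6210
  2     1,750.00     1,411.4244     2,822.8487
  3     1,750.00     1,267.5567     3,802.6700
  4    26,750.00    17,400.5470    69,602.1880
  Σ                 21,651.1490    77,799.3277
Price P = Σ PV = 21,651.1490.
Macaulay duration = Σ(t·PV) / P = 77,799.3277 / 21,651.1490 = 3.59331 years.

3.5933 years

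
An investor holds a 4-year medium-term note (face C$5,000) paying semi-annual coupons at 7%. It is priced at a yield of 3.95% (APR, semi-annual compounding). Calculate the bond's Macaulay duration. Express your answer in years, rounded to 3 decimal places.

3.584 years

Periodic yield y = 0.01975. Discount each cash flow and weight by its period:
  t   CF        PV=CF/(1+0.01975)^t    t·PV
  1       175.00       171.6107       171.6107
  2       175.00       168.2870       336.5740
  3       175.00       165.0277       495.0832
  4       175.00       161.8315       647.3262
  5       175.00       158.6973       793.4864
  6       175.00       155.6237       933.7423
  7       175.00       152.6097     1,068.2677
  8     5,175.00     4,425.4826    35,403.8612
  Σ                  5,559.1703    39,849.9516
Price P = Σ PV = 5,559.1703.
Macaulay duration = Σ(t·PV) / P = 39,849.9516 / 5,559.1703 = 7.16833 half-year periods.
In years: 7.16833 / 2 = 3.58416 years.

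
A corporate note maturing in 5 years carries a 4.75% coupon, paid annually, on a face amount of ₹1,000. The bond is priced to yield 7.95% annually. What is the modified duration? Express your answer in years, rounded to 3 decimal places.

Periodic yield y = 0.0795. First find Macaulay duration:
  t   CF        PV=CF/(1+0.0795)^t    t·PV
  1        47.50        44.0019        44.0019
  2        47.50        40.7613        81.5227
  3        47.50        37.7595       113.2784
  4        47.50        34.9786       139.9146
  5     1,047.50       714.5635     3,572.8173
  Σ                    872.0647     3,951.5347
P = 872.0647; Macaulay duration = 3,951.5347 / 872.0647 = 4.53124 years.
Modified duration = D_Mac / (1 + y) = 4.53124 / 1.0795 = 4.19754 years.

4.198 years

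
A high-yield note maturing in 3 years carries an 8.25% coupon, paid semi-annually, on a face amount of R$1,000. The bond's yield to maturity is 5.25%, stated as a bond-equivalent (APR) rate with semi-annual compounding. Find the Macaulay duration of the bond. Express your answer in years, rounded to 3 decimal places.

2.731 years

Periodic yield y = 0.02625. Discount each cash flow and weight by its period:
  t   CF        PV=CF/(1+0.02625)^t    t·PV
  1        41.25        40.1949        40.1949
  2        41.25        39.1668        78.3335
  3        41.25        38.1649       114.4948
  4        41.25        37.1887       148.7549
  5        41.25        36.2375       181.1874
  6     1,041.25       891.3248     5,347.9488
  Σ                  1,082.2776     5,910.9144
Price P = Σ PV = 1,082.2776.
Macaulay duration = Σ(t·PV) / P = 5,910.9144 / 1,082.2776 = 5.46155 half-year periods.
In years: 5.46155 / 2 = 2.73078 years.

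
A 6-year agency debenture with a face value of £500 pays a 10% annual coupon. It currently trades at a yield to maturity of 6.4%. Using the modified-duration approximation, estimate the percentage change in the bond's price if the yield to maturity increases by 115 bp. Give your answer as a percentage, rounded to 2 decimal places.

-5.29%

Periodic yield y = 0.064. Modified duration first:
  t   CF        PV=CF/(1+0.064)^t    t·PV
  1        50.00        46.9925        46.9925
  2        50.00        44.1659        88.3317
  3        50.00        41.5093       124.5278
  4        50.00        39.0125       156.0499
  5        50.00        36.6659       183.3293
  6       550.00       379.0643     2,274.3860
  Σ                    587.4103     2,873.6172
P = 587.4103; D_Mac = 4.89201 yrs; D_mod = 4.89201/(1+0.064) = 4.59775 yrs.
ΔP/P ≈ -D_mod · Δy = -4.59775 × (+0.0115) = -0.052874 = -5.2874%.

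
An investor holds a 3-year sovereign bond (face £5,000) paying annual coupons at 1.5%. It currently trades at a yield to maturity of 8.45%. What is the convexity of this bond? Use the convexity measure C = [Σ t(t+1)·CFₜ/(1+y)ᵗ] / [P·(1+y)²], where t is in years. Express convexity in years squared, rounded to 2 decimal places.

9.98

With y = 0.0845:
  t   CF        PV=CF/(1+0.0845)^t    t·PV        t(t+1)·PV
  1        75.00        69.1563        69.1563         138.3126
  2        75.00        63.7679       127.5358         382.6074
  3     5,075.00     3,978.7567    11,936.2700      47,745.0798
  Σ                  4,111.6808    12,132.9621      48,265.9998
P = 4,111.6808.
Convexity = Σ t(t+1)·PV / [P·(1+y)²] = 48,265.9998 / (4,111.6808 × 1.176140) = 9.98074.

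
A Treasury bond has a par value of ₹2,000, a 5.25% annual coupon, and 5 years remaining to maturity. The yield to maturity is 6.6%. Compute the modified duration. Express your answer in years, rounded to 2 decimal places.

Periodic yield y = 0.066. First find Macaulay duration:
  t   CF        PV=CF/(1+0.066)^t    t·PV
  1       105.00        98.4991        98.4991
  2       105.00        92.4006       184.8012
  3       105.00        86.6798       260.0393
  4       105.00        81.3131       325.2524
  5     2,105.00     1,529.2063     7,646.0315
  Σ                  1,888.0988     8,514.6234
P = 1,888.0988; Macaulay duration = 8,514.6234 / 1,888.0988 = 4.50963 years.
Modified duration = D_Mac / (1 + y) = 4.50963 / 1.066 = 4.23042 years.

4.23 years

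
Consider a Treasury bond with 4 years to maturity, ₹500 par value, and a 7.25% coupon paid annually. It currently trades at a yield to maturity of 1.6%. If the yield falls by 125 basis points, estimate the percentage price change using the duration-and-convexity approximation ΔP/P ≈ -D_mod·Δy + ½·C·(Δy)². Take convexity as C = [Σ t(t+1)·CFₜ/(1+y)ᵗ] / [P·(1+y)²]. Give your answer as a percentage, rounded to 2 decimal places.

With y = 0.016:
  t   CF        PV=CF/(1+0.016)^t    t·PV        t(t+1)·PV
  1        36.25        35.6791        35.6791          71.3583
  2        36.25        35.1173        70.2345         210.7035
  3        36.25        34.5642       103.6927         414.7708
  4       536.25       503.2601     2,013.0403      10,065.2014
  Σ                    608.6207     2,222.6466      10,762.0340
P = 608.6207; D_Mac = 3.65194 yrs; D_mod = 3.59443 yrs; C = 17.13011.
Duration effect: -3.59443 × (-0.0125) = +0.044930
Convexity effect: 0.5 × 17.13011 × (-0.0125)² = +0.0013383
ΔP/P ≈ +0.044930 + 0.0013383 = +0.046269 = +4.6269%.

+4.63%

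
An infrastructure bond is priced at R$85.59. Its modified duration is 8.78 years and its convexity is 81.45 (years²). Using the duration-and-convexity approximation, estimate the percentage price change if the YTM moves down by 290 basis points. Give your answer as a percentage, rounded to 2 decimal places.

Duration effect: -D_mod·Δy = -8.78 × (-0.029) = +0.254620
Convexity effect: ½·C·(Δy)² = 0.5 × 81.45 × (-0.029)² = +0.034249725
ΔP/P ≈ +0.254620 + 0.034249725 = +0.288869725
= +28.8869725%.

+28.89%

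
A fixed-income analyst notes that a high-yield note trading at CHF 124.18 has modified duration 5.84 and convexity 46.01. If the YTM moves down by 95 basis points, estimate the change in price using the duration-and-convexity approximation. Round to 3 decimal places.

Duration effect: -D_mod·Δy = -5.84 × (-0.0095) = +0.055480
Convexity effect: ½·C·(Δy)² = 0.5 × 46.01 × (-0.0095)² = +0.00207620125
ΔP/P ≈ +0.055480 + 0.00207620125 = +0.05755620125
ΔP ≈ 124.18 × (+0.05755620125) = +7.147329071225.

+CHF 7.147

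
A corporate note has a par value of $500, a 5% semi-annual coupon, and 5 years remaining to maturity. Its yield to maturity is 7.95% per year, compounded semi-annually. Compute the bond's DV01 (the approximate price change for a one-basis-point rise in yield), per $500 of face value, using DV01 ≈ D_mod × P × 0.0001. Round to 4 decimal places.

$0.1881

Periodic yield y = 0.03975.
  t   CF        PV=CF/(1+0.03975)^t    t·PV
  1        12.50        12.0221        12.0221
  2        12.50        11.5625        23.1250
  3        12.50        11.1205        33.3614
  4        12.50        10.6953        42.7813
  5        12.50        10.2864        51.4322
  6        12.50         9.8932        59.3592
  7        12.50         9.5150        66.6048
  8        12.50         9.1512        73.2097
  9        12.50         8.8014        79.2122
  10      512.50       347.0600     3,470.6001
  Σ                    440.1076     3,911.7081
P = 440.1076; D_Mac = 8.88807 half-year periods = 4.44404 yrs; D_mod = 4.27414 yrs.
DV01 ≈ 4.27414 × 440.1076 × 0.0001 = 0.188108.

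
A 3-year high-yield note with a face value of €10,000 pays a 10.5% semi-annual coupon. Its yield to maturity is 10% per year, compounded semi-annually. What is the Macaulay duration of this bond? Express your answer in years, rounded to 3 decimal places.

Periodic yield y = 0.05. Discount each cash flow and weight by its period:
  t   CF        PV=CF/(1+0.05)^t    t·PV
  1       525.00       500.0000       500.0000
  2       525.00       476.1905       952.3810
  3       525.00       453.5147     1,360.5442
  4       525.00       431.9188     1,727.6752
  5       525.00       411.3512     2,056.7562
  6    10,525.00     7,853.9170    47,123.5023
  Σ                 10,126.8923    53,720.8589
Price P = Σ PV = 10,126.8923.
Macaulay duration = Σ(t·PV) / P = 53,720.8589 / 10,126.8923 = 5.30477 half-year periods.
In years: 5.30477 / 2 = 2.65239 years.

2.652 years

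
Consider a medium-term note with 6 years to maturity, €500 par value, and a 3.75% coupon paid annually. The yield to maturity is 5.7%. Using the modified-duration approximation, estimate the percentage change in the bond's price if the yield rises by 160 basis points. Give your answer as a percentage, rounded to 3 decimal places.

Periodic yield y = 0.057. Modified duration first:
  t   CF        PV=CF/(1+0.057)^t    t·PV
  1        18.75        17.7389        17.7389
  2        18.75        16.7823        33.5646
  3        18.75        15.8773        47.6319
  4        18.75        15.0211        60.0843
  5        18.75        14.2111        71.0553
  6       518.75       371.9702     2,231.8214
  Σ                    451.6008     2,461.8963
P = 451.6008; D_Mac = 5.45149 yrs; D_mod = 5.45149/(1+0.057) = 5.15751 yrs.
ΔP/P ≈ -D_mod · Δy = -5.15751 × (+0.016) = -0.082520 = -8.2520%.

-8.252%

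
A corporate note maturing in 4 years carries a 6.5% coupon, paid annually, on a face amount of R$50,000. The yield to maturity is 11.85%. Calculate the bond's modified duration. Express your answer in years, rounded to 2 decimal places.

3.23 years

Periodic yield y = 0.1185. First find Macaulay duration:
  t   CF        PV=CF/(1+0.1185)^t    t·PV
  1     3,250.00     2,905.6772     2,905.6772
  2     3,250.00     2,597.8339     5,195.6679
  3     3,250.00     2,322.6052     6,967.8156
  4    53,250.00    34,023.2392   136,092.9568
  Σ                 41,849.3556   151,162.1175
P = 41,849.3556; Macaulay duration = 151,162.1175 / 41,849.3556 = 3.61205 years.
Modified duration = D_Mac / (1 + y) = 3.61205 / 1.1185 = 3.22937 years.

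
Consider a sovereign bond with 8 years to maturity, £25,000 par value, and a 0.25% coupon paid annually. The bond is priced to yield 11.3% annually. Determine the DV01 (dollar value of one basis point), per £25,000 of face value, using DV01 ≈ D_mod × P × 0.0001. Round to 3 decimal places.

£7.744

Periodic yield y = 0.113.
  t   CF        PV=CF/(1+0.113)^t    t·PV
  1        62.50        56.1545        56.1545
  2        62.50        50.4533       100.9066
  3        62.50        45.3309       135.9928
  4        62.50        40.7286       162.9144
  5        62.50        36.5935       182.9676
  6        62.50        32.8783       197.2697
  7        62.50        29.5402       206.7816
  8    25,062.50    10,642.9758    85,143.8065
  Σ                 10,934.6552    86,186.7937
P = 10,934.6552; D_Mac = 7.88199 yrs; D_mod = 7.08175 yrs.
DV01 ≈ 7.08175 × 10,934.6552 × 0.0001 = 7.743647.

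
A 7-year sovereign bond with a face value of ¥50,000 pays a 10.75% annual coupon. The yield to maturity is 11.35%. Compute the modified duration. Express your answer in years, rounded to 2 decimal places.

Periodic yield y = 0.1135. First find Macaulay duration:
  t   CF        PV=CF/(1+0.1135)^t    t·PV
  1     5,375.00     4,827.1217     4,827.1217
  2     5,375.00     4,335.0891     8,670.1782
  3     5,375.00     3,893.2098    11,679.6293
  4     5,375.00     3,496.3716    13,985.4864
  5     5,375.00     3,139.9835    15,699.9173
  6     5,375.00     2,819.9223    16,919.5337
  7    55,375.00    26,090.4872   182,633.4107
  Σ                 48,602.1851   254,415.2773
P = 48,602.1851; Macaulay duration = 254,415.2773 / 48,602.1851 = 5.23465 years.
Modified duration = D_Mac / (1 + y) = 5.23465 / 1.1135 = 4.70107 years.

4.70 years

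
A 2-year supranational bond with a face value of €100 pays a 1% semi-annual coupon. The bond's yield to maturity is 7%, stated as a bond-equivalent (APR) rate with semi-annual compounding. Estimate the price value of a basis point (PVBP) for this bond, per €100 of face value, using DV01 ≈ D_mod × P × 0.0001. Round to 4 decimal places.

€0.0171

Periodic yield y = 0.035.
  t   CF        PV=CF/(1+0.035)^t    t·PV
  1         0.50         0.4831         0.4831
  2         0.50         0.4668         0.9335
  3         0.50         0.4510         1.3529
  4       100.50        87.5799       350.3198
  Σ                     88.9808       353.0893
P = 88.9808; D_Mac = 3.96815 half-year periods = 1.98408 yrs; D_mod = 1.91698 yrs.
DV01 ≈ 1.91698 × 88.9808 × 0.0001 = 0.017057.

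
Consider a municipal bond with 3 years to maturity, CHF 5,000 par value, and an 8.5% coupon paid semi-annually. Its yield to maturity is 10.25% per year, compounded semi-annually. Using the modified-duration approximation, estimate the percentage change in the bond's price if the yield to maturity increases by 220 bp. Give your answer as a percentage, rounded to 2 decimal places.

-5.66%

Periodic yield y = 0.05125. Modified duration first:
  t   CF        PV=CF/(1+0.05125)^t    t·PV
  1       212.50       202.1403       202.1403
  2       212.50       192.2857       384.5713
  3       212.50       182.9115       548.7344
  4       212.50       173.9943       695.9770
  5       212.50       165.5118       827.5589
  6     5,212.50     3,861.9800    23,171.8797
  Σ                  4,778.8234    25,830.8616
P = 4,778.8234; D_Mac = 5.40528 half-year periods = 2.70264 yrs; D_mod = 2.70264/(1+0.05125) = 2.57088 yrs.
ΔP/P ≈ -D_mod · Δy = -2.57088 × (+0.022) = -0.056559 = -5.6559%.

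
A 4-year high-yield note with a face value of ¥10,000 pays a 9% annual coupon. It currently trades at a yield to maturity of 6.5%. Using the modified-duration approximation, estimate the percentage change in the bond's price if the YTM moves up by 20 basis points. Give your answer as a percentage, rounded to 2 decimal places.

Periodic yield y = 0.065. Modified duration first:
  t   CF        PV=CF/(1+0.065)^t    t·PV
  1       900.00       845.0704       845.0704
  2       900.00       793.4934     1,586.9867
  3       900.00       745.0642     2,235.1925
  4    10,900.00     8,472.8217    33,891.2868
  Σ                 10,856.4497    38,558.5364
P = 10,856.4497; D_Mac = 3.55167 yrs; D_mod = 3.55167/(1+0.065) = 3.33490 yrs.
ΔP/P ≈ -D_mod · Δy = -3.33490 × (+0.002) = -0.006670 = -0.6670%.

-0.67%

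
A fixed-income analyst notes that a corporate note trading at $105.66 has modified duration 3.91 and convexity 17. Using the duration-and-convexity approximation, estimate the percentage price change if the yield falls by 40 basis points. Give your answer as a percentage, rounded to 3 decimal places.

+1.578%

Duration effect: -D_mod·Δy = -3.91 × (-0.004) = +0.015640
Convexity effect: ½·C·(Δy)² = 0.5 × 17 × (-0.004)² = +0.0001360
ΔP/P ≈ +0.015640 + 0.0001360 = +0.015776
= +1.5776%.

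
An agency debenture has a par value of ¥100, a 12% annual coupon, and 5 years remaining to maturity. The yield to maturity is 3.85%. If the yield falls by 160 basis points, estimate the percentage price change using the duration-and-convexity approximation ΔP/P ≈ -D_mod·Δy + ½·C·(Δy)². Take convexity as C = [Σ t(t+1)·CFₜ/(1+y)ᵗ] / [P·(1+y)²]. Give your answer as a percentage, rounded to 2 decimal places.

With y = 0.0385:
  t   CF        PV=CF/(1+0.0385)^t    t·PV        t(t+1)·PV
  1        12.00        11.5551        11.5551          23.1103
  2        12.00        11.1267        22.2535          66.7605
  3        12.00        10.7142        32.1427         128.5710
  4        12.00        10.3170        41.2682         206.3409
  5       112.00        92.7226       463.6129       2,781.6775
  Σ                    136.4357       570.8325       3,206.4601
P = 136.4357; D_Mac = 4.18389 yrs; D_mod = 4.02878 yrs; C = 21.79138.
Duration effect: -4.02878 × (-0.016) = +0.064461
Convexity effect: 0.5 × 21.79138 × (-0.016)² = +0.0027893
ΔP/P ≈ +0.064461 + 0.0027893 = +0.067250 = +6.7250%.

+6.72%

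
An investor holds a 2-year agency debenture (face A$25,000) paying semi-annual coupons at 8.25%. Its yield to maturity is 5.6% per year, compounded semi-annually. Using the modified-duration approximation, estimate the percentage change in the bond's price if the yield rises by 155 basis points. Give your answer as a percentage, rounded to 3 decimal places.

-2.846%

Periodic yield y = 0.028. Modified duration first:
  t   CF        PV=CF/(1+0.028)^t    t·PV
  1     1,031.25     1,003.1615     1,003.1615
  2     1,031.25       975.8380     1,951.6760
  3     1,031.25       949.2588     2,847.7763
  4    26,031.25    23,308.9422    93,235.7687
  Σ                 26,237.2004    99,038.3825
P = 26,237.2004; D_Mac = 3.77473 half-year periods = 1.88737 yrs; D_mod = 1.88737/(1+0.028) = 1.83596 yrs.
ΔP/P ≈ -D_mod · Δy = -1.83596 × (+0.0155) = -0.028457 = -2.8457%.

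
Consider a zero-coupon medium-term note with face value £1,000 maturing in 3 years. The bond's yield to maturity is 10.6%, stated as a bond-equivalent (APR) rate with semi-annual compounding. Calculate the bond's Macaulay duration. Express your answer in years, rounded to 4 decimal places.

A zero-coupon bond has a single cash flow at maturity, so its Macaulay duration equals its maturity: 3 years.
(Equivalently: 6 semi-annual periods ÷ 2 = 3 years.)

3.0000 years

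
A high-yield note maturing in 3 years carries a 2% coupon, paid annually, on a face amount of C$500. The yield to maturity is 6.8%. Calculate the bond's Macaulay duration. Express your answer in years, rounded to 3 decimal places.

2.937 years

Periodic yield y = 0.068. Discount each cash flow and weight by its year:
  t   CF        PV=CF/(1+0.068)^t    t·PV
  1        10.00         9.3633         9.3633
  2        10.00         8.7671        17.5343
  3       510.00       418.6551     1,255.9654
  Σ                    436.7856     1,282.8630
Price P = Σ PV = 436.7856.
Macaulay duration = Σ(t·PV) / P = 1,282.8630 / 436.7856 = 2.93705 years.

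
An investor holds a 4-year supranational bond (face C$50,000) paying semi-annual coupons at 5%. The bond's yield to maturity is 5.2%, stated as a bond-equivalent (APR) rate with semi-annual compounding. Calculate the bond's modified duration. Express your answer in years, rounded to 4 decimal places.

Periodic yield y = 0.026. First find Macaulay duration:
  t   CF        PV=CF/(1+0.026)^t    t·PV
  1     1,250.00     1,218.3236     1,218.3236
  2     1,250.00     1,187.4499     2,374.8998
  3     1,250.00     1,157.3586     3,472.0757
  4     1,250.00     1,128.0298     4,512.1192
  5     1,250.00     1,099.4442     5,497.2212
  6     1,250.00     1,071.5831     6,429.4985
  7     1,250.00     1,044.4280     7,310.9957
  8    51,250.00    41,736.3998   333,891.1981
  Σ                 49,643.0169   364,706.3317
P = 49,643.0169; Macaulay duration = 364,706.3317 / 49,643.0169 = 7.34658 half-year periods = 3.67329 years.
Modified duration = D_Mac / (1 + y) = 3.67329 / 1.026 = 3.58020 years.

3.5802 years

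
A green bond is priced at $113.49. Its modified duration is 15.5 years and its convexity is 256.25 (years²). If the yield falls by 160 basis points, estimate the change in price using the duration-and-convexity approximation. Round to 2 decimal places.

+$31.87

Duration effect: -D_mod·Δy = -15.5 × (-0.016) = +0.248000
Convexity effect: ½·C·(Δy)² = 0.5 × 256.25 × (-0.016)² = +0.0328000
ΔP/P ≈ +0.248000 + 0.0328000 = +0.280800
ΔP ≈ 113.49 × (+0.280800) = +31.867992.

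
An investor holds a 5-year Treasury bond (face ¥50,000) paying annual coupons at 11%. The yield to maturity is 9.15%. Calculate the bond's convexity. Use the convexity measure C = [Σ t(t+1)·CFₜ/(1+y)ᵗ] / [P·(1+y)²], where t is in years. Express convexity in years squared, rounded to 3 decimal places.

19.436

With y = 0.0915:
  t   CF        PV=CF/(1+0.0915)^t    t·PV        t(t+1)·PV
  1     5,500.00     5,038.9372     5,038.9372      10,077.8745
  2     5,500.00     4,616.5252     9,233.0504      27,699.1511
  3     5,500.00     4,229.5238    12,688.5713      50,754.2852
  4     5,500.00     3,874.9645    15,499.8580      77,499.2902
  5    55,500.00    35,824.0170   179,120.0852   1,074,720.5114
  Σ                 53,583.9678   221,580.5022   1,240,751.1124
P = 53,583.9678.
Convexity = Σ t(t+1)·PV / [P·(1+y)²] = 1,240,751.1124 / (53,583.9678 × 1.191372) = 19.43580.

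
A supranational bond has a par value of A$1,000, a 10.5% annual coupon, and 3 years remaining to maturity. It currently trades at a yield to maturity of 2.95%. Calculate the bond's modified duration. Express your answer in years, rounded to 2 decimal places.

2.67 years

Periodic yield y = 0.0295. First find Macaulay duration:
  t   CF        PV=CF/(1+0.0295)^t    t·PV
  1       105.00       101.9913       101.9913
  2       105.00        99.0687       198.1375
  3     1,105.00     1,012.7056     3,038.1169
  Σ                  1,213.7656     3,338.2456
P = 1,213.7656; Macaulay duration = 3,338.2456 / 1,213.7656 = 2.75032 years.
Modified duration = D_Mac / (1 + y) = 2.75032 / 1.0295 = 2.67151 years.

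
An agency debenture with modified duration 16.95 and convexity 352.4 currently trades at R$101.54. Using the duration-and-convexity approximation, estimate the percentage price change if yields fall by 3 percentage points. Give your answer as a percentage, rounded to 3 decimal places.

+66.708%

Duration effect: -D_mod·Δy = -16.95 × (-0.03) = +0.508500
Convexity effect: ½·C·(Δy)² = 0.5 × 352.4 × (-0.03)² = +0.1585800
ΔP/P ≈ +0.508500 + 0.1585800 = +0.667080
= +66.7080%.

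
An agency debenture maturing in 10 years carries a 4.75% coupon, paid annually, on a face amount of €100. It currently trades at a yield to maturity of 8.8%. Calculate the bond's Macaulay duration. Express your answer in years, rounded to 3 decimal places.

Periodic yield y = 0.088. Discount each cash flow and weight by its year:
  t   CF        PV=CF/(1+0.088)^t    t·PV
  1         4.75         4.3658         4.3658
  2         4.75         4.0127         8.0254
  3         4.75         3.6881        11.0644
  4         4.75         3.3898        13.5593
  5         4.75         3.1157        15.5783
  6         4.75         2.8637        17.1819
  7         4.75         2.6320        18.4242
  8         4.75         2.4191        19.3532
  9         4.75         2.2235        20.0113
  10      104.75        45.0677       450.6767
  Σ                     73.7781       578.2405
Price P = Σ PV = 73.7781.
Macaulay duration = Σ(t·PV) / P = 578.2405 / 73.7781 = 7.83756 years.

7.838 years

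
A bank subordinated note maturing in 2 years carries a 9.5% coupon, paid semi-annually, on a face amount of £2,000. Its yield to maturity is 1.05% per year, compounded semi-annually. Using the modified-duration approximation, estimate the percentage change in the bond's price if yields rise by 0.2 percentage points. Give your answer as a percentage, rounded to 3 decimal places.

Periodic yield y = 0.00525. Modified duration first:
  t   CF        PV=CF/(1+0.00525)^t    t·PV
  1        95.00        94.5039        94.5039
  2        95.00        94.0103       188.0206
  3        95.00        93.5193       280.5580
  4     2,095.00     2,051.5764     8,206.3057
  Σ                  2,333.6099     8,769.3881
P = 2,333.6099; D_Mac = 3.75786 half-year periods = 1.87893 yrs; D_mod = 1.87893/(1+0.00525) = 1.86912 yrs.
ΔP/P ≈ -D_mod · Δy = -1.86912 × (+0.002) = -0.003738 = -0.3738%.

-0.374%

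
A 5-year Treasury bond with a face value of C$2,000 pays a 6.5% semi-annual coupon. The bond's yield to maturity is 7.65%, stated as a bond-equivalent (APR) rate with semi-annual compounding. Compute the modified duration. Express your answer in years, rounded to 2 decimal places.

Periodic yield y = 0.03825. First find Macaulay duration:
  t   CF        PV=CF/(1+0.03825)^t    t·PV
  1        65.00        62.6053        62.6053
  2        65.00        60.2989       120.5978
  3        65.00        58.0774       174.2323
  4        65.00        55.9378       223.7513
  5        65.00        53.8770       269.3852
  6        65.00        51.8922       311.3529
  7        65.00        49.9804       349.8628
  8        65.00        48.1391       385.1127
  9        65.00        46.3656       417.2904
  10    2,065.00     1,418.7330    14,187.3296
  Σ                  1,905.9068    16,501.5205
P = 1,905.9068; Macaulay duration = 16,501.5205 / 1,905.9068 = 8.65809 half-year periods = 4.32905 years.
Modified duration = D_Mac / (1 + y) = 4.32905 / 1.03825 = 4.16956 years.

4.17 years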